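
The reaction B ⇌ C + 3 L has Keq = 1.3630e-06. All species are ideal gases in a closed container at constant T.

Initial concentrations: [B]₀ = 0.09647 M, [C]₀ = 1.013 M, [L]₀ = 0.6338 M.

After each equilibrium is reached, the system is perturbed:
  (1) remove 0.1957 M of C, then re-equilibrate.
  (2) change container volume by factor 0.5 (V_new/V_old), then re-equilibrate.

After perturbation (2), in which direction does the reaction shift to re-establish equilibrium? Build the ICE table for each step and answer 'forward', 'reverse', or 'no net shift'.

Q₀ = 2.673 vs Keq = 1.3630e-06 ⇒ Q>K, reverse
Step 1:
                   B          C          L
  I          0.09647      1.013     0.6338
  C           0.2086    -0.2086    -0.6258
  E           0.3051     0.8044   0.008025
  solve Keq expr → x = -0.2086; check Q = 1.3630e-06
Then remove 0.1957 M of C.
Step 2:
                   B          C          L
  I           0.3051     0.6087   0.008025
  C       -2.5925e-04 2.5925e-04 7.7775e-04
  E           0.3048      0.609   0.008803
  solve Keq expr → x = 2.5925e-04; check Q = 1.3630e-06
Then change container volume by factor 0.5 (V_new/V_old).
Step 3:
                   B          C          L
  I           0.6096      1.218    0.01761
  C         0.002927  -0.002927  -0.008782
  E           0.6125      1.215   0.008824
  solve Keq expr → x = -0.002927; check Q = 1.3630e-06

Direction: reverse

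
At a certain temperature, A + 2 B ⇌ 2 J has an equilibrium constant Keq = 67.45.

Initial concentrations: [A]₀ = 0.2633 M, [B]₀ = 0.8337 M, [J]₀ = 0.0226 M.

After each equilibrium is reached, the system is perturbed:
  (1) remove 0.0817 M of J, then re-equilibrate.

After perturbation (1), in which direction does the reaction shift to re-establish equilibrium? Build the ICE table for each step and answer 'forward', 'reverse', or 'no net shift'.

Q₀ = 0.002791 vs Keq = 67.45 ⇒ Q<K, forward
Step 1:
                    A           B           J
  init         0.2633      0.8337      0.0226
  Δ           -0.2357     -0.4714      0.4714
  eq          0.02758      0.3623       0.494
  solve Keq expr → x = 0.2357; check Q = 67.45
Then remove 0.0817 M of J.
Step 2:
                    A           B           J
  init        0.02758      0.3623      0.4123
  Δ         -0.005872    -0.01174     0.01174
  eq           0.0217      0.3505      0.4241
  solve Keq expr → x = 0.005872; check Q = 67.45

Direction: forward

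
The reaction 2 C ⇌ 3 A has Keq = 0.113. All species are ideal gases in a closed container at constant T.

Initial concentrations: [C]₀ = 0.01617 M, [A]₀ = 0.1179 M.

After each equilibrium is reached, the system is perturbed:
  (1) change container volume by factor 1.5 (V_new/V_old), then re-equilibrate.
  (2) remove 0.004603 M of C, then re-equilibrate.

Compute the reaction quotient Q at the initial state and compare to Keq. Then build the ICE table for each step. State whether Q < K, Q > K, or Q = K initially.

Q₀ = 6.268 vs Keq = 0.113 ⇒ Q>K, reverse
Step 1:
                  C         A
  init      0.01617    0.1179
  Δ         0.03448  -0.05172
  eq        0.05065   0.06618
  solve Keq expr → x = -0.01724; check Q = 0.113
Then change container volume by factor 1.5 (V_new/V_old).
Step 2:
                  C         A
  init      0.03377   0.04412
  Δ       -0.002544  0.003816
  eq        0.03122   0.04794
  solve Keq expr → x = 0.001272; check Q = 0.113
Then remove 0.004603 M of C.
Step 3:
                  C         A
  init      0.02662   0.04794
  Δ        0.001884 -0.002825
  eq         0.0285   0.04511
  solve Keq expr → x = -9.4182e-04; check Q = 0.113

Q₀ = 6.268; Q > K (proceeds reverse)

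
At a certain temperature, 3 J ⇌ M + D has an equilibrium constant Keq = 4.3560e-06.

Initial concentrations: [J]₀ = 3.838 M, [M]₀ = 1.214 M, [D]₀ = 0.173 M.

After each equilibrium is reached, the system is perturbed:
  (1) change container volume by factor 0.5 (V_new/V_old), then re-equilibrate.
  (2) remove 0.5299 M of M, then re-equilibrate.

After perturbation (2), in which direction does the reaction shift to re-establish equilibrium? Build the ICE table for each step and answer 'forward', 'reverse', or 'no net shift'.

Q₀ = 0.003715 vs Keq = 4.3560e-06 ⇒ Q>K, reverse
Step 1:
                   J          M          D
  init         3.838      1.214      0.173
  Δ            0.518    -0.1727    -0.1727
  eq           4.356      1.041 3.4574e-04
  solve Keq expr → x = -0.1727; check Q = 4.3560e-06
Then change container volume by factor 0.5 (V_new/V_old).
Step 2:
                   J          M          D
  init         8.712      2.083 6.9147e-04
  Δ         -0.00207 6.9003e-04 6.9003e-04
  eq            8.71      2.083   0.001382
  solve Keq expr → x = 6.9003e-04; check Q = 4.3560e-06
Then remove 0.5299 M of M.
Step 3:
                   J          M          D
  init          8.71      1.553   0.001382
  Δ        -0.001409 4.6978e-04 4.6978e-04
  eq           8.708      1.554   0.001851
  solve Keq expr → x = 4.6978e-04; check Q = 4.3560e-06

Direction: forward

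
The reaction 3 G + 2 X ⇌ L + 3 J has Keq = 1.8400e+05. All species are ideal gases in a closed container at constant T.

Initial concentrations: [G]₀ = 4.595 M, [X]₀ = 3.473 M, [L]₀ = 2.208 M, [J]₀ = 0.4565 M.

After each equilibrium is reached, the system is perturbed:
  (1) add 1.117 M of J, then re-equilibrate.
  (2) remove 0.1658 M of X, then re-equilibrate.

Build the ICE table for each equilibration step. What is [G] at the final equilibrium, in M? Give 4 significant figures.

[G]_eq = 0.2796 M

Q₀ = 1.7950e-04 vs Keq = 1.8400e+05 ⇒ Q<K, forward
Step 1:
                   G          X          L          J
  Initial      4.595      3.473      2.208     0.4565
  Change      -4.397     -2.931      1.466      4.397
  Equil       0.1981     0.5417      3.674      4.853
  solve Keq expr → x = 1.466; check Q = 1.8400e+05
Then add 1.117 M of J.
Step 2:
                   G          X          L          J
  Initial     0.1981     0.5417      3.674       5.97
  Change     0.03679    0.02453   -0.01226   -0.03679
  Equil       0.2349     0.5663      3.661      5.934
  solve Keq expr → x = -0.01226; check Q = 1.8400e+05
Then remove 0.1658 M of X.
Step 3:
                   G          X          L          J
  Initial     0.2349     0.4005      3.661      5.934
  Change      0.0447     0.0298    -0.0149    -0.0447
  Equil       0.2796     0.4303      3.646      5.889
  solve Keq expr → x = -0.0149; check Q = 1.8400e+05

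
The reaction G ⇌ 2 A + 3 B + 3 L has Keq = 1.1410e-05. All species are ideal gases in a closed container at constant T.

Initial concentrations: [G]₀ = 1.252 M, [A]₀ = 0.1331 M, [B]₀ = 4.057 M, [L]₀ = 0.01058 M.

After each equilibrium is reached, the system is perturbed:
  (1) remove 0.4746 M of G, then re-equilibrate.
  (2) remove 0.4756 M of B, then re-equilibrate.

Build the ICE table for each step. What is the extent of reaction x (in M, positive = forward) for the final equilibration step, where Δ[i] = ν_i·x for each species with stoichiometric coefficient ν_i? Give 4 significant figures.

x = 7.7811e-04 M

Q₀ = 1.1190e-06 vs Keq = 1.1410e-05 ⇒ Q<K, forward
Step 1:
                   G          A          B          L
  I            1.252     0.1331      4.057    0.01058
  C        -0.003814   0.007627    0.01144    0.01144
  E            1.248     0.1407      4.068    0.02202
  solve Keq expr → x = 0.003814; check Q = 1.1410e-05
Then remove 0.4746 M of G.
Step 2:
                   G          A          B          L
  I           0.7736     0.1407      4.068    0.02202
  C         0.001014  -0.002027  -0.003041  -0.003041
  E           0.7746     0.1387      4.065    0.01898
  solve Keq expr → x = -0.001014; check Q = 1.1410e-05
Then remove 0.4756 M of B.
Step 3:
                   G          A          B          L
  I           0.7746     0.1387       3.59    0.01898
  C       -7.7811e-04   0.001556   0.002334   0.002334
  E           0.7738     0.1403      3.592    0.02131
  solve Keq expr → x = 7.7811e-04; check Q = 1.1410e-05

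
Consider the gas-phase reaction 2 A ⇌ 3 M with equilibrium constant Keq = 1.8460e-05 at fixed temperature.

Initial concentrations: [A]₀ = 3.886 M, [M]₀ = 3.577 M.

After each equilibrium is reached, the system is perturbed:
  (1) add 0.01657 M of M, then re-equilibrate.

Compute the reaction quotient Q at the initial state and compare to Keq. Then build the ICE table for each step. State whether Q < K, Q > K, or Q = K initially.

Q₀ = 3.031; Q > K (proceeds reverse)

Q₀ = 3.031 vs Keq = 1.8460e-05 ⇒ Q>K, reverse
Step 1:
                   A          M
  Initial      3.886      3.577
  Change       2.325     -3.488
  Equil        6.211     0.0893
  solve Keq expr → x = -1.163; check Q = 1.8460e-05
Then add 0.01657 M of M.
Step 2:
                   A          M
  Initial      6.211     0.1059
  Change     0.01098   -0.01646
  Equil        6.222    0.08941
  solve Keq expr → x = -0.005488; check Q = 1.8460e-05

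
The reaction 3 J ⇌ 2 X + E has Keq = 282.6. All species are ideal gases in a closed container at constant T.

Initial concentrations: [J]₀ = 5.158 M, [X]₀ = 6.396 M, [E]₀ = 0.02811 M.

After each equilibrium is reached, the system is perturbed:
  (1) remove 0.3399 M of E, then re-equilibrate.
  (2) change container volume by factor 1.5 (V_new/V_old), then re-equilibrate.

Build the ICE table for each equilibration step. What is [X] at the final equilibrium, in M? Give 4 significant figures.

[X]_eq = 6.24 M

Q₀ = 0.00838 vs Keq = 282.6 ⇒ Q<K, forward
Step 1:
                    J           X           E
  I             5.158       6.396     0.02811
  C            -4.387       2.925       1.462
  E            0.7709       9.321        1.49
  solve Keq expr → x = 1.462; check Q = 282.6
Then remove 0.3399 M of E.
Step 2:
                    J           X           E
  I            0.7709       9.321       1.151
  C          -0.05784     0.03856     0.01928
  E            0.7131       9.359        1.17
  solve Keq expr → x = 0.01928; check Q = 282.6
Then change container volume by factor 1.5 (V_new/V_old).
Step 3:
                    J           X           E
  I            0.4754        6.24      0.7799
  C                 0           0           0
  E            0.4754        6.24      0.7799
  solve Keq expr → x = 0; check Q = 282.6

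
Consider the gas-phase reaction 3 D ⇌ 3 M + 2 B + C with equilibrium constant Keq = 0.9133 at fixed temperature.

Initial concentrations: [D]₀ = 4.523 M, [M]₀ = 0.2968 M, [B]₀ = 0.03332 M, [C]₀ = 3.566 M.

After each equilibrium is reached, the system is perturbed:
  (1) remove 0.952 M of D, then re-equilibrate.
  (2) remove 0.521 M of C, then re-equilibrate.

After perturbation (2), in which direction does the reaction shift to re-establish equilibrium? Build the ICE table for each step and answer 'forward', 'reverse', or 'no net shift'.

Q₀ = 1.1187e-06 vs Keq = 0.9133 ⇒ Q<K, forward
Step 1:
                   D          M          B          C
  I            4.523     0.2968    0.03332      3.566
  C             -1.5        1.5          1     0.5002
  E            3.023      1.797      1.034      4.066
  solve Keq expr → x = 0.5002; check Q = 0.9133
Then remove 0.952 M of D.
Step 2:
                   D          M          B          C
  I            2.071      1.797      1.034      4.066
  C           0.2441    -0.2441    -0.1627   -0.08135
  E            2.315      1.553     0.8709      3.985
  solve Keq expr → x = -0.08135; check Q = 0.9133
Then remove 0.521 M of C.
Step 3:
                   D          M          B          C
  I            2.315      1.553     0.8709      3.464
  C         -0.02902    0.02902    0.01935   0.009674
  E            2.286      1.582     0.8903      3.473
  solve Keq expr → x = 0.009674; check Q = 0.9133

Direction: forward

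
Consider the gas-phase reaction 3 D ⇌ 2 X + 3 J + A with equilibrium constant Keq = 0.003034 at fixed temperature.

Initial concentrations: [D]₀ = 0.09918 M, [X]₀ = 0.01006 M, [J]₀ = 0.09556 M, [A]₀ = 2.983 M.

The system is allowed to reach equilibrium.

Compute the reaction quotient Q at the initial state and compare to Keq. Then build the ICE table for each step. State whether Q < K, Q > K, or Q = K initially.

Q₀ = 2.7003e-04; Q < K (proceeds forward)

Q₀ = 2.7003e-04 vs Keq = 0.003034 ⇒ Q<K, forward
Step 1:
                   D          X          J          A
  init       0.09918    0.01006    0.09556      2.983
  Δ         -0.01584    0.01056    0.01584    0.00528
  eq         0.08334    0.02062     0.1114      2.988
  solve Keq expr → x = 0.00528; check Q = 0.003034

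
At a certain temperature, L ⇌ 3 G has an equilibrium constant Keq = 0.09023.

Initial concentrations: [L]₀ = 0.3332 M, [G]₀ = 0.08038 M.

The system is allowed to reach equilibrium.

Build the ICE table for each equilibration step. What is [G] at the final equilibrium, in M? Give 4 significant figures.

[G]_eq = 0.2878 M

Q₀ = 0.001559 vs Keq = 0.09023 ⇒ Q<K, forward
Step 1:
                  L         G
  init       0.3332   0.08038
  Δ        -0.06913    0.2074
  eq         0.2641    0.2878
  solve Keq expr → x = 0.06913; check Q = 0.09023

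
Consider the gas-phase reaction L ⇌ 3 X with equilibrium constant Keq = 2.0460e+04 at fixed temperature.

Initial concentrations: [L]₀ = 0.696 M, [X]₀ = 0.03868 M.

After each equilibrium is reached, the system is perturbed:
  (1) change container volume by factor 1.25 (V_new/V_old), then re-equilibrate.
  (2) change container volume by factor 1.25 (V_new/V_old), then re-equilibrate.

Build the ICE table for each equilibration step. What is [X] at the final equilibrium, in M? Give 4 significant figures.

Q₀ = 8.3148e-05 vs Keq = 2.0460e+04 ⇒ Q<K, forward
Step 1:
                  L         X
  Initial     0.696   0.03868
  Change    -0.6955     2.087
  Equil   4.6918e-04     2.125
  solve Keq expr → x = 0.6955; check Q = 2.0460e+04
Then change container volume by factor 1.25 (V_new/V_old).
Step 2:
                  L         X
  Initial 3.7534e-04       1.7
  Change  -1.3495e-04 4.0486e-04
  Equil   2.4039e-04     1.701
  solve Keq expr → x = 1.3495e-04; check Q = 2.0460e+04
Then change container volume by factor 1.25 (V_new/V_old).
Step 3:
                  L         X
  Initial 1.9231e-04      1.36
  Change  -6.9176e-05 2.0753e-04
  Equil   1.2314e-04     1.361
  solve Keq expr → x = 6.9176e-05; check Q = 2.0460e+04

[X]_eq = 1.361 M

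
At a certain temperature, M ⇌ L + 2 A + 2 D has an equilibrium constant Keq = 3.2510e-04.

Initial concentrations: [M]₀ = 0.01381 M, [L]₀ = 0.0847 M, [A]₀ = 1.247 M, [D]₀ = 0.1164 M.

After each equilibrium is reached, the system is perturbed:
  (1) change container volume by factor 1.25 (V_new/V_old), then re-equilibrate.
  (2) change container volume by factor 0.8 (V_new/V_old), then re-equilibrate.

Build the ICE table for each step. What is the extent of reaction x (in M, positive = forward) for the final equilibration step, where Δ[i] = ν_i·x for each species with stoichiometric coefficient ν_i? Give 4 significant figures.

x = -0.004243 M

Q₀ = 0.1292 vs Keq = 3.2510e-04 ⇒ Q>K, reverse
Step 1:
                   M          L          A          D
  Initial    0.01381     0.0847      1.247     0.1164
  Change     0.04803   -0.04803   -0.09606   -0.09606
  Equil      0.06184    0.03667      1.151    0.02034
  solve Keq expr → x = -0.04803; check Q = 3.2510e-04
Then change container volume by factor 1.25 (V_new/V_old).
Step 2:
                   M          L          A          D
  Initial    0.04947    0.02934     0.9208    0.01627
  Change   -0.003395   0.003395   0.006789   0.006789
  Equil      0.04608    0.03273     0.9275    0.02306
  solve Keq expr → x = 0.003395; check Q = 3.2510e-04
Then change container volume by factor 0.8 (V_new/V_old).
Step 3:
                   M          L          A          D
  Initial     0.0576    0.04091      1.159    0.02883
  Change    0.004243  -0.004243  -0.008486  -0.008486
  Equil      0.06184    0.03667      1.151    0.02034
  solve Keq expr → x = -0.004243; check Q = 3.2510e-04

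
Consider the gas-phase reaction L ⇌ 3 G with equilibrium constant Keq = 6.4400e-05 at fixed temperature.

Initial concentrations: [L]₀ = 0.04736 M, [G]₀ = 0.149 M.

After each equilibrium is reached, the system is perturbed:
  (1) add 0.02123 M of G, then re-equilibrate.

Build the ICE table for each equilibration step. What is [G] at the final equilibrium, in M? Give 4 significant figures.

Q₀ = 0.06985 vs Keq = 6.4400e-05 ⇒ Q>K, reverse
Step 1:
                   L          G
  I          0.04736      0.149
  C          0.04366     -0.131
  E          0.09102    0.01803
  solve Keq expr → x = -0.04366; check Q = 6.4400e-05
Then add 0.02123 M of G.
Step 2:
                   L          G
  I          0.09102    0.03926
  C         0.006928   -0.02078
  E          0.09794    0.01848
  solve Keq expr → x = -0.006928; check Q = 6.4400e-05

[G]_eq = 0.01848 M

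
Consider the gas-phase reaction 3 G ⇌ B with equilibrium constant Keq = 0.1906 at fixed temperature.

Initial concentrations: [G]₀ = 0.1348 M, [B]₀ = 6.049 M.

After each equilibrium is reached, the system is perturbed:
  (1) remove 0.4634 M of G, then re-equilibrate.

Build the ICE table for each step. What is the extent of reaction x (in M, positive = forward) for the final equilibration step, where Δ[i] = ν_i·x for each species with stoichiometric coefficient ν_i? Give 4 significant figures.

x = -0.1449 M

Q₀ = 2470 vs Keq = 0.1906 ⇒ Q>K, reverse
Step 1:
                   G          B
  init        0.1348      6.049
  Δ            2.856    -0.9519
  eq            2.99      5.097
  solve Keq expr → x = -0.9519; check Q = 0.1906
Then remove 0.4634 M of G.
Step 2:
                   G          B
  init         2.527      5.097
  Δ           0.4348    -0.1449
  eq           2.962      4.952
  solve Keq expr → x = -0.1449; check Q = 0.1906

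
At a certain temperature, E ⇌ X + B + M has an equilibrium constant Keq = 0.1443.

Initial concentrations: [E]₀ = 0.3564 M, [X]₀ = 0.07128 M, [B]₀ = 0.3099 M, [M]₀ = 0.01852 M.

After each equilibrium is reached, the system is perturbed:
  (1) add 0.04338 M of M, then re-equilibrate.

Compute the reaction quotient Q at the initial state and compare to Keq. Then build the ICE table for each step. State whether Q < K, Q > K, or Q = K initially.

Q₀ = 0.001148; Q < K (proceeds forward)

Q₀ = 0.001148 vs Keq = 0.1443 ⇒ Q<K, forward
Step 1:
                    E           X           B           M
  Initial      0.3564     0.07128      0.3099     0.01852
  Change      -0.1824      0.1824      0.1824      0.1824
  Equil         0.174      0.2537      0.4923       0.201
  solve Keq expr → x = 0.1824; check Q = 0.1443
Then add 0.04338 M of M.
Step 2:
                    E           X           B           M
  Initial       0.174      0.2537      0.4923      0.2443
  Change      0.01233    -0.01233    -0.01233    -0.01233
  Equil        0.1863      0.2414        0.48       0.232
  solve Keq expr → x = -0.01233; check Q = 0.1443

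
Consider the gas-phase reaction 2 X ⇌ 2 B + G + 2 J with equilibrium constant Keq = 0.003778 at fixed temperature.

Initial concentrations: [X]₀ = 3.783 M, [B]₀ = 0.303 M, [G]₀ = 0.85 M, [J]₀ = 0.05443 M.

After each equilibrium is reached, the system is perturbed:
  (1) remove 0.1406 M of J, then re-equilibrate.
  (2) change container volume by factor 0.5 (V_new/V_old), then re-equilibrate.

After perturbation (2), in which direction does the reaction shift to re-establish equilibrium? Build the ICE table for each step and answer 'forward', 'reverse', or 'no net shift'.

Direction: reverse

Q₀ = 1.6155e-05 vs Keq = 0.003778 ⇒ Q<K, forward
Step 1:
                    X           B           G           J
  init          3.783       0.303        0.85     0.05443
  Δ           -0.3003      0.3003      0.1502      0.3003
  eq            3.483      0.6033           1      0.3548
  solve Keq expr → x = 0.1502; check Q = 0.003778
Then remove 0.1406 M of J.
Step 2:
                    X           B           G           J
  init          3.483      0.6033           1      0.2142
  Δ          -0.08371     0.08371     0.04186     0.08371
  eq            3.399      0.6871       1.042      0.2979
  solve Keq expr → x = 0.04186; check Q = 0.003778
Then change container volume by factor 0.5 (V_new/V_old).
Step 3:
                    X           B           G           J
  init          6.798       1.374       2.084      0.5958
  Δ            0.3027     -0.3027     -0.1514     -0.3027
  eq            7.101       1.071       1.933       0.293
  solve Keq expr → x = -0.1514; check Q = 0.003778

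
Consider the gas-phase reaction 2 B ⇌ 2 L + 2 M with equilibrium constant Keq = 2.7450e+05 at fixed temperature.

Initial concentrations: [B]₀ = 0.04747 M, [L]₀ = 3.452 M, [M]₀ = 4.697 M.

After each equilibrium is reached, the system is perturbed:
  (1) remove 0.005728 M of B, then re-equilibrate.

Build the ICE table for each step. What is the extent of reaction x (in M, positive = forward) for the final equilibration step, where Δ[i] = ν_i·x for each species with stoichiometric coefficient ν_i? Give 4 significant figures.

Q₀ = 1.1667e+05 vs Keq = 2.7450e+05 ⇒ Q<K, forward
Step 1:
                    B           L           M
  I           0.04747       3.452       4.697
  C          -0.01627     0.01627     0.01627
  E            0.0312       3.468       4.713
  solve Keq expr → x = 0.008135; check Q = 2.7450e+05
Then remove 0.005728 M of B.
Step 2:
                    B           L           M
  I           0.02547       3.468       4.713
  C           0.00564    -0.00564    -0.00564
  E           0.03111       3.463       4.708
  solve Keq expr → x = -0.00282; check Q = 2.7450e+05

x = -0.00282 M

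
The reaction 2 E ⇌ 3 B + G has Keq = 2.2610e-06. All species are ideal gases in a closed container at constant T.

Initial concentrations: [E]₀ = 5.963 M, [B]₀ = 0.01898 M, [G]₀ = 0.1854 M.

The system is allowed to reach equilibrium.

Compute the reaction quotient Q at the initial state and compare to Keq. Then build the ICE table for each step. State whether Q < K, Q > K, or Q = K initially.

Q₀ = 3.5651e-08; Q < K (proceeds forward)

Q₀ = 3.5651e-08 vs Keq = 2.2610e-06 ⇒ Q<K, forward
Step 1:
                   E          B          G
  I            5.963    0.01898     0.1854
  C         -0.03607    0.05411    0.01804
  E            5.927    0.07309     0.2034
  solve Keq expr → x = 0.01804; check Q = 2.2610e-06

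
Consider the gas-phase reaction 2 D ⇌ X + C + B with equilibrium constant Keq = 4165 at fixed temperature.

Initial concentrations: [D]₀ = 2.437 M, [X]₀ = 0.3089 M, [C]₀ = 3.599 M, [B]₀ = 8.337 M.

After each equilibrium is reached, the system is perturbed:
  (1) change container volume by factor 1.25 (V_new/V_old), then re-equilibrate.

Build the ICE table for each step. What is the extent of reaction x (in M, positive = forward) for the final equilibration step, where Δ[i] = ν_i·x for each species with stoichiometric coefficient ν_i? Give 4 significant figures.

x = 0.005174 M

Q₀ = 1.561 vs Keq = 4165 ⇒ Q<K, forward
Step 1:
                    D           X           C           B
  I             2.437      0.3089       3.599       8.337
  C            -2.311       1.156       1.156       1.156
  E             0.126       1.464       4.755       9.493
  solve Keq expr → x = 1.156; check Q = 4165
Then change container volume by factor 1.25 (V_new/V_old).
Step 2:
                    D           X           C           B
  I            0.1008       1.172       3.804       7.594
  C          -0.01035    0.005174    0.005174    0.005174
  E           0.09043       1.177       3.809       7.599
  solve Keq expr → x = 0.005174; check Q = 4165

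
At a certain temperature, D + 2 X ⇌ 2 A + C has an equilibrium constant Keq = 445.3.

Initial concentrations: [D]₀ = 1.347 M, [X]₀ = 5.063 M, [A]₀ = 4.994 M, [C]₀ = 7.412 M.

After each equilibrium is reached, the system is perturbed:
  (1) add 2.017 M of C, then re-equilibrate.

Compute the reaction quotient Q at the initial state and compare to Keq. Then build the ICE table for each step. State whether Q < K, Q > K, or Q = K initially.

Q₀ = 5.354; Q < K (proceeds forward)

Q₀ = 5.354 vs Keq = 445.3 ⇒ Q<K, forward
Step 1:
                    D           X           A           C
  init          1.347       5.063       4.994       7.412
  Δ            -1.198      -2.397       2.397       1.198
  eq           0.1486       2.666       7.391        8.61
  solve Keq expr → x = 1.198; check Q = 445.3
Then add 2.017 M of C.
Step 2:
                    D           X           A           C
  init         0.1486       2.666       7.391       10.63
  Δ           0.02524     0.05047    -0.05047    -0.02524
  eq           0.1738       2.717        7.34        10.6
  solve Keq expr → x = -0.02524; check Q = 445.3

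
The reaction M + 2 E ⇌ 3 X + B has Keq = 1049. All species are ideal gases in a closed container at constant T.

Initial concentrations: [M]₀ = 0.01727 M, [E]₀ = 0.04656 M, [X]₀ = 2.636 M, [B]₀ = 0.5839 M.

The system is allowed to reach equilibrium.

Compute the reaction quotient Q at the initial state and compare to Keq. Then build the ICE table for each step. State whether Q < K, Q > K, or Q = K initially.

Q₀ = 2.8566e+05; Q > K (proceeds reverse)

Q₀ = 2.8566e+05 vs Keq = 1049 ⇒ Q>K, reverse
Step 1:
                   M          E          X          B
  I          0.01727    0.04656      2.636     0.5839
  C          0.09385     0.1877    -0.2815   -0.09385
  E           0.1111     0.2343      2.354     0.4901
  solve Keq expr → x = -0.09385; check Q = 1049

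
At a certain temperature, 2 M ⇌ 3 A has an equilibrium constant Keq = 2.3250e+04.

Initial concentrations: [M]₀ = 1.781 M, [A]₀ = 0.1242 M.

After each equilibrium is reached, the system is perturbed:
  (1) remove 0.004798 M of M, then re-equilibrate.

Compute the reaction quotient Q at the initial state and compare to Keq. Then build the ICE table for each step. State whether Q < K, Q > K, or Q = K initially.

Q₀ = 6.0400e-04; Q < K (proceeds forward)

Q₀ = 6.0400e-04 vs Keq = 2.3250e+04 ⇒ Q<K, forward
Step 1:
                   M          A
  init         1.781     0.1242
  Δ           -1.751      2.627
  eq         0.02992      2.751
  solve Keq expr → x = 0.8755; check Q = 2.3250e+04
Then remove 0.004798 M of M.
Step 2:
                   M          A
  init       0.02512      2.751
  Δ         0.004683  -0.007025
  eq         0.02981      2.744
  solve Keq expr → x = -0.002342; check Q = 2.3250e+04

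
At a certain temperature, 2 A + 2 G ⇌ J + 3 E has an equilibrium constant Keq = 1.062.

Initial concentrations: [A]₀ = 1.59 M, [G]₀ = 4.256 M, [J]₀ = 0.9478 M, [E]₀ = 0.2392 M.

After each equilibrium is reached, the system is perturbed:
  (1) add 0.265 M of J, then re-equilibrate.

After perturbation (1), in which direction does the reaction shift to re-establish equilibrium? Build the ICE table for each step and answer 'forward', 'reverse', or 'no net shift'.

Q₀ = 2.8327e-04 vs Keq = 1.062 ⇒ Q<K, forward
Step 1:
                   A          G          J          E
  I             1.59      4.256     0.9478     0.2392
  C          -0.9022    -0.9022     0.4511      1.353
  E           0.6878      3.354      1.399      1.593
  solve Keq expr → x = 0.4511; check Q = 1.062
Then add 0.265 M of J.
Step 2:
                   A          G          J          E
  I           0.6878      3.354      1.664      1.593
  C          0.02624    0.02624   -0.01312   -0.03936
  E            0.714       3.38      1.651      1.553
  solve Keq expr → x = -0.01312; check Q = 1.062

Direction: reverse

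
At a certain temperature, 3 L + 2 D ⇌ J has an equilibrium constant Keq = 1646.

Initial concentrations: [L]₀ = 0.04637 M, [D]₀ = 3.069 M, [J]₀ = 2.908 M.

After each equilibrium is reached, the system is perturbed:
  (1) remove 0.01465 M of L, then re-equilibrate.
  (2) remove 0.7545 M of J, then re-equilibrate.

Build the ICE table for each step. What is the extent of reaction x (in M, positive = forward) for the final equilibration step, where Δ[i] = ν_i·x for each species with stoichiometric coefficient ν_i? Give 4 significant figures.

x = 0.001797 M

Q₀ = 3097 vs Keq = 1646 ⇒ Q>K, reverse
Step 1:
                  L         D         J
  Initial   0.04637     3.069     2.908
  Change    0.01076  0.007174 -0.003587
  Equil     0.05713     3.076     2.904
  solve Keq expr → x = -0.003587; check Q = 1646
Then remove 0.01465 M of L.
Step 2:
                  L         D         J
  Initial   0.04248     3.076     2.904
  Change     0.0145  0.009666 -0.004833
  Equil     0.05698     3.086       2.9
  solve Keq expr → x = -0.004833; check Q = 1646
Then remove 0.7545 M of J.
Step 3:
                  L         D         J
  Initial   0.05698     3.086     2.145
  Change  -0.005392 -0.003594  0.001797
  Equil     0.05159     3.082     2.147
  solve Keq expr → x = 0.001797; check Q = 1646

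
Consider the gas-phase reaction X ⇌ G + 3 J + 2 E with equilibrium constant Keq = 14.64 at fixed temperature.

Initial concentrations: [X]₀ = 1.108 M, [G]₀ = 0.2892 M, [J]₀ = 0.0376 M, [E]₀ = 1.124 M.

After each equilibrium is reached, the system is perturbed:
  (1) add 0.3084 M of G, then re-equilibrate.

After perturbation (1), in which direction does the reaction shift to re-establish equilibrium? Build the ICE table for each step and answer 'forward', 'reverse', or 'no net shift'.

Q₀ = 1.7529e-05 vs Keq = 14.64 ⇒ Q<K, forward
Step 1:
                    X           G           J           E
  init          1.108      0.2892      0.0376       1.124
  Δ           -0.4656      0.4656       1.397      0.9311
  eq           0.6424      0.7548       1.434       2.055
  solve Keq expr → x = 0.4656; check Q = 14.64
Then add 0.3084 M of G.
Step 2:
                    X           G           J           E
  init         0.6424       1.063       1.434       2.055
  Δ           0.03131    -0.03131    -0.09394    -0.06263
  eq           0.6738       1.032        1.34       1.992
  solve Keq expr → x = -0.03131; check Q = 14.64

Direction: reverse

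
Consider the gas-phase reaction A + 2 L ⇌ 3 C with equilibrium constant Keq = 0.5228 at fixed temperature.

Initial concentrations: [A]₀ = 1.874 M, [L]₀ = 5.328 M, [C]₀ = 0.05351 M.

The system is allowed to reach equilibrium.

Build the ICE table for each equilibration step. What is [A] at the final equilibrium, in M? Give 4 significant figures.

Q₀ = 2.8801e-06 vs Keq = 0.5228 ⇒ Q<K, forward
Step 1:
                  A         L         C
  init        1.874     5.328   0.05351
  Δ         -0.6912    -1.382     2.074
  eq          1.183     3.946     2.127
  solve Keq expr → x = 0.6912; check Q = 0.5228

[A]_eq = 1.183 M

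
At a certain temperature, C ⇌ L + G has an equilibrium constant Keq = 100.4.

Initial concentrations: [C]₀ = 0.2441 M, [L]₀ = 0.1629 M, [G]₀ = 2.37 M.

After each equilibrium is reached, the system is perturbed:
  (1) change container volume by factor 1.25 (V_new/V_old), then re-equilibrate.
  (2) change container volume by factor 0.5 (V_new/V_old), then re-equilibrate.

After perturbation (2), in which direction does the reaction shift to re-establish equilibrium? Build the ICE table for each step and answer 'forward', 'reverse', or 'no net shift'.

Direction: reverse

Q₀ = 1.582 vs Keq = 100.4 ⇒ Q<K, forward
Step 1:
                  C         L         G
  Initial    0.2441    0.1629      2.37
  Change    -0.2338    0.2338    0.2338
  Equil     0.01029    0.3967     2.604
  solve Keq expr → x = 0.2338; check Q = 100.4
Then change container volume by factor 1.25 (V_new/V_old).
Step 2:
                  C         L         G
  Initial  0.008231    0.3174     2.083
  Change  -0.001608  0.001608  0.001608
  Equil    0.006623     0.319     2.085
  solve Keq expr → x = 0.001608; check Q = 100.4
Then change container volume by factor 0.5 (V_new/V_old).
Step 3:
                  C         L         G
  Initial   0.01325     0.638     4.169
  Change    0.01264  -0.01264  -0.01264
  Equil     0.02589    0.6253     4.157
  solve Keq expr → x = -0.01264; check Q = 100.4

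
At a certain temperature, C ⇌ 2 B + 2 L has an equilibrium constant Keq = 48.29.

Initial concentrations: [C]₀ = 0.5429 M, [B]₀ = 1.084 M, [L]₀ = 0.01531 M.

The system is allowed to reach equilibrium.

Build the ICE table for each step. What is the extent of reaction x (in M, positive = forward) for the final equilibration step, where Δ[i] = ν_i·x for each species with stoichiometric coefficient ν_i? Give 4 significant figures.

Q₀ = 5.0733e-04 vs Keq = 48.29 ⇒ Q<K, forward
Step 1:
                    C           B           L
  init         0.5429       1.084     0.01531
  Δ           -0.4669      0.9339      0.9339
  eq          0.07597       2.018      0.9492
  solve Keq expr → x = 0.4669; check Q = 48.29

x = 0.4669 M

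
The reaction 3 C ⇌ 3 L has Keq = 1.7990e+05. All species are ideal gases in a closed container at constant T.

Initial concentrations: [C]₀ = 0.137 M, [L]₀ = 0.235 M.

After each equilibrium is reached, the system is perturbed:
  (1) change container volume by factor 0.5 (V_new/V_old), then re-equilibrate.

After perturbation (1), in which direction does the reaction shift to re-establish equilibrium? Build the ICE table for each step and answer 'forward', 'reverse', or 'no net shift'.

Q₀ = 5.047 vs Keq = 1.7990e+05 ⇒ Q<K, forward
Step 1:
                  C         L
  I           0.137     0.235
  C         -0.1305    0.1305
  E        0.006475    0.3655
  solve Keq expr → x = 0.04351; check Q = 1.7990e+05
Then change container volume by factor 0.5 (V_new/V_old).
Step 2:
                  C         L
  I         0.01295     0.731
  C               0         0
  E         0.01295     0.731
  solve Keq expr → x = 0; check Q = 1.7990e+05

Direction: no net shift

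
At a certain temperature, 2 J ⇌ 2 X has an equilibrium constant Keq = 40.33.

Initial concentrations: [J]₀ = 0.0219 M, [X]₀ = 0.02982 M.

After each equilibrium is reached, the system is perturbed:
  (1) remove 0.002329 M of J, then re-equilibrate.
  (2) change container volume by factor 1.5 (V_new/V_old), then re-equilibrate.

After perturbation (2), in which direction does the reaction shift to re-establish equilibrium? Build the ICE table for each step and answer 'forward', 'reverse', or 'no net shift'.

Direction: no net shift

Q₀ = 1.854 vs Keq = 40.33 ⇒ Q<K, forward
Step 1:
                  J         X
  init       0.0219   0.02982
  Δ        -0.01486   0.01486
  eq       0.007036   0.04468
  solve Keq expr → x = 0.007432; check Q = 40.33
Then remove 0.002329 M of J.
Step 2:
                  J         X
  init     0.004707   0.04468
  Δ        0.002012 -0.002012
  eq       0.006719   0.04267
  solve Keq expr → x = -0.001006; check Q = 40.33
Then change container volume by factor 1.5 (V_new/V_old).
Step 3:
                  J         X
  init      0.00448   0.02845
  Δ               0         0
  eq        0.00448   0.02845
  solve Keq expr → x = 0; check Q = 40.33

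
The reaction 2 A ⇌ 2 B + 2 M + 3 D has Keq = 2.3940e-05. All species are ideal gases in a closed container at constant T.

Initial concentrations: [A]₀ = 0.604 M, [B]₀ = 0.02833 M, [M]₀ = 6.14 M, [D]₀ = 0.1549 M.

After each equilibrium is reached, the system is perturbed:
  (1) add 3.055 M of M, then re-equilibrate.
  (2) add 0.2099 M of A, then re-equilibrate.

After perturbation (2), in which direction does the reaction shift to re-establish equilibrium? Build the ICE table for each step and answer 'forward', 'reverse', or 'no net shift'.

Direction: forward

Q₀ = 3.0826e-04 vs Keq = 2.3940e-05 ⇒ Q>K, reverse
Step 1:
                   A          B          M          D
  init         0.604    0.02833       6.14     0.1549
  Δ          0.01755   -0.01755   -0.01755   -0.02633
  eq          0.6216    0.01078      6.122     0.1286
  solve Keq expr → x = -0.008777; check Q = 2.3940e-05
Then add 3.055 M of M.
Step 2:
                   A          B          M          D
  init        0.6216    0.01078      9.177     0.1286
  Δ         0.003133  -0.003133  -0.003133  -0.004699
  eq          0.6247   0.007642      9.174     0.1239
  solve Keq expr → x = -0.001566; check Q = 2.3940e-05
Then add 0.2099 M of A.
Step 3:
                   A          B          M          D
  init        0.8346   0.007642      9.174     0.1239
  Δ        -0.002153   0.002153   0.002153    0.00323
  eq          0.8324   0.009796      9.176     0.1271
  solve Keq expr → x = 0.001077; check Q = 2.3940e-05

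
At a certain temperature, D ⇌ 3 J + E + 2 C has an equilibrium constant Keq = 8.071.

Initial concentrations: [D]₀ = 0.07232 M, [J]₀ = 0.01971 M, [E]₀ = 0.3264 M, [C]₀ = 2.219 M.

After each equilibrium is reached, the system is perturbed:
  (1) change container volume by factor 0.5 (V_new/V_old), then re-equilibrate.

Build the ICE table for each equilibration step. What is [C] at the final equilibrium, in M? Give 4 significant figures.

[C]_eq = 4.615 M

Q₀ = 1.7016e-04 vs Keq = 8.071 ⇒ Q<K, forward
Step 1:
                  D         J         E         C
  init      0.07232   0.01971    0.3264     2.219
  Δ        -0.06913    0.2074   0.06913    0.1383
  eq        0.00319    0.2271    0.3955     2.357
  solve Keq expr → x = 0.06913; check Q = 8.071
Then change container volume by factor 0.5 (V_new/V_old).
Step 2:
                  D         J         E         C
  init     0.006379    0.4542    0.7911     4.715
  Δ         0.04951   -0.1485  -0.04951  -0.09903
  eq        0.05589    0.3057    0.7415     4.615
  solve Keq expr → x = -0.04951; check Q = 8.071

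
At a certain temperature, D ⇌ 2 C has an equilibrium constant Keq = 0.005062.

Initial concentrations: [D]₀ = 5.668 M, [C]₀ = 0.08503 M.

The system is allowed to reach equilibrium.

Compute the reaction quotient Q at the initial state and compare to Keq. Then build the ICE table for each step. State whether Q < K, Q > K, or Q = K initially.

Q₀ = 0.001276; Q < K (proceeds forward)

Q₀ = 0.001276 vs Keq = 0.005062 ⇒ Q<K, forward
Step 1:
                    D           C
  I             5.668     0.08503
  C          -0.04186     0.08373
  E             5.626      0.1688
  solve Keq expr → x = 0.04186; check Q = 0.005062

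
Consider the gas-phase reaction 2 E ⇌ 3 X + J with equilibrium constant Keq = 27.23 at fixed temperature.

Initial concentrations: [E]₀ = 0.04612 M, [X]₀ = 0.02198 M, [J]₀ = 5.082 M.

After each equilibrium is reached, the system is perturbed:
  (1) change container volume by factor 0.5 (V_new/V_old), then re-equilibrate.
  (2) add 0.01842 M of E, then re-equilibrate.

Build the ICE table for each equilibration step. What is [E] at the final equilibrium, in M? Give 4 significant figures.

[E]_eq = 0.0371 M

Q₀ = 0.02537 vs Keq = 27.23 ⇒ Q<K, forward
Step 1:
                    E           X           J
  Initial     0.04612     0.02198       5.082
  Change     -0.03683     0.05525     0.01842
  Equil      0.009288     0.07723         5.1
  solve Keq expr → x = 0.01842; check Q = 27.23
Then change container volume by factor 0.5 (V_new/V_old).
Step 2:
                    E           X           J
  Initial     0.01858      0.1545        10.2
  Change      0.01218    -0.01826   -0.006088
  Equil       0.03075      0.1362       10.19
  solve Keq expr → x = -0.006088; check Q = 27.23
Then add 0.01842 M of E.
Step 3:
                    E           X           J
  Initial     0.04917      0.1362       10.19
  Change     -0.01207     0.01811    0.006037
  Equil        0.0371      0.1543        10.2
  solve Keq expr → x = 0.006037; check Q = 27.23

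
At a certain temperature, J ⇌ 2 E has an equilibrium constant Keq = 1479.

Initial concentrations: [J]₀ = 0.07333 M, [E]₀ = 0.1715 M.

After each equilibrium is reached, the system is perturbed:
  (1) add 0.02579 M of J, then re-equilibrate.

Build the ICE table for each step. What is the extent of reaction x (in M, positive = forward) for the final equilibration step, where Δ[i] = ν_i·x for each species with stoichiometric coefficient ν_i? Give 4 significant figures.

Q₀ = 0.4011 vs Keq = 1479 ⇒ Q<K, forward
Step 1:
                   J          E
  Initial    0.07333     0.1715
  Change    -0.07326     0.1465
  Equil   6.8383e-05      0.318
  solve Keq expr → x = 0.07326; check Q = 1479
Then add 0.02579 M of J.
Step 2:
                   J          E
  Initial    0.02586      0.318
  Change    -0.02577    0.05153
  Equil   9.2340e-05     0.3696
  solve Keq expr → x = 0.02577; check Q = 1479

x = 0.02577 M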